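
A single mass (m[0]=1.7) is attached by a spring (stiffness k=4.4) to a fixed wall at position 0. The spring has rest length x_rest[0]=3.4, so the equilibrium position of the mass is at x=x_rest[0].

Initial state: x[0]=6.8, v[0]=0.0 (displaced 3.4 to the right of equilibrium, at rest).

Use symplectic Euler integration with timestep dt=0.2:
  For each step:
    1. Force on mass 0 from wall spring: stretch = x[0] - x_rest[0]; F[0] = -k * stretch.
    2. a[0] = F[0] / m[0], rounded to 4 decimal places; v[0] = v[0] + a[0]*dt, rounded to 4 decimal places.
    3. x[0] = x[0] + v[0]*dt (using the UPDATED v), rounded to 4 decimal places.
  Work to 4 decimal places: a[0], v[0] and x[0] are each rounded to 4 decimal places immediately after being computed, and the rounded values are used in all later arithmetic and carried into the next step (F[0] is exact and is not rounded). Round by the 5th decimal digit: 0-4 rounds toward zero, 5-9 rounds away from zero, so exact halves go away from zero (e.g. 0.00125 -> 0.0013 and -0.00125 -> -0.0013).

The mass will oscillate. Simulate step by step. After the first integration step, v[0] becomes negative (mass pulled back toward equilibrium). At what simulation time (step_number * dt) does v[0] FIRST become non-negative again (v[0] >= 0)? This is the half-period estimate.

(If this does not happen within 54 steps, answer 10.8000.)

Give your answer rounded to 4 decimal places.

Step 0: x=[6.8000] v=[0.0000]
Step 1: x=[6.4480] v=[-1.7600]
Step 2: x=[5.7804] v=[-3.3378]
Step 3: x=[4.8664] v=[-4.5700]
Step 4: x=[3.8006] v=[-5.3291]
Step 5: x=[2.6933] v=[-5.5365]
Step 6: x=[1.6592] v=[-5.1707]
Step 7: x=[0.8053] v=[-4.2696]
Step 8: x=[0.2200] v=[-2.9265]
Step 9: x=[-0.0361] v=[-1.2804]
Step 10: x=[0.0636] v=[0.4983]
First v>=0 after going negative at step 10, time=2.0000

Answer: 2.0000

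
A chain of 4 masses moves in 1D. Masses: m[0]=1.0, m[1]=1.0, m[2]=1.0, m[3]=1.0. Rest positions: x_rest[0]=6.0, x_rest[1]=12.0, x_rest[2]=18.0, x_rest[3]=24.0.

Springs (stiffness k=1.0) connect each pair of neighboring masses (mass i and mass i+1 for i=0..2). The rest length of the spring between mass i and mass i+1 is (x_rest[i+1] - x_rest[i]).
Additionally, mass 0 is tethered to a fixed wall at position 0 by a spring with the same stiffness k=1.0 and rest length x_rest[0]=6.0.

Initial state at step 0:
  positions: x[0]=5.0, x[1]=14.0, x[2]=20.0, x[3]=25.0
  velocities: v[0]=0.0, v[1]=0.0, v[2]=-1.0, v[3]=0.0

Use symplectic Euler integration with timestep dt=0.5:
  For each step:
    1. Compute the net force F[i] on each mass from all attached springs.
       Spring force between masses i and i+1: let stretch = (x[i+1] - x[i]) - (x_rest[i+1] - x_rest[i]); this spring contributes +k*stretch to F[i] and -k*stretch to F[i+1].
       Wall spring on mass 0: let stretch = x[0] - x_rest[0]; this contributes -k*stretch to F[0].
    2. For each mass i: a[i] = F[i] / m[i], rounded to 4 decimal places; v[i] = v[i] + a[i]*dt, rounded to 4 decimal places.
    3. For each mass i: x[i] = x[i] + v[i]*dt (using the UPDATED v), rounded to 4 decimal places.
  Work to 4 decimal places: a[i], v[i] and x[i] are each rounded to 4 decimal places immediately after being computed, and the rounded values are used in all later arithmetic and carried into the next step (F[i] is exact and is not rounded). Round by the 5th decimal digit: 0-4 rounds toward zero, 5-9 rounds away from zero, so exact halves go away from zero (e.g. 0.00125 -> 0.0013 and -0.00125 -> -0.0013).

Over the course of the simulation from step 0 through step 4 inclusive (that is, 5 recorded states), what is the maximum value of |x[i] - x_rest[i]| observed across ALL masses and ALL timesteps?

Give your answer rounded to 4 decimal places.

Step 0: x=[5.0000 14.0000 20.0000 25.0000] v=[0.0000 0.0000 -1.0000 0.0000]
Step 1: x=[6.0000 13.2500 19.2500 25.2500] v=[2.0000 -1.5000 -1.5000 0.5000]
Step 2: x=[7.3125 12.1875 18.5000 25.5000] v=[2.6250 -2.1250 -1.5000 0.5000]
Step 3: x=[8.0157 11.4844 17.9219 25.5000] v=[1.4063 -1.4063 -1.1563 0.0000]
Step 4: x=[7.5821 11.5235 17.6289 25.1055] v=[-0.8672 0.0781 -0.5860 -0.7891]
Max displacement = 2.0157

Answer: 2.0157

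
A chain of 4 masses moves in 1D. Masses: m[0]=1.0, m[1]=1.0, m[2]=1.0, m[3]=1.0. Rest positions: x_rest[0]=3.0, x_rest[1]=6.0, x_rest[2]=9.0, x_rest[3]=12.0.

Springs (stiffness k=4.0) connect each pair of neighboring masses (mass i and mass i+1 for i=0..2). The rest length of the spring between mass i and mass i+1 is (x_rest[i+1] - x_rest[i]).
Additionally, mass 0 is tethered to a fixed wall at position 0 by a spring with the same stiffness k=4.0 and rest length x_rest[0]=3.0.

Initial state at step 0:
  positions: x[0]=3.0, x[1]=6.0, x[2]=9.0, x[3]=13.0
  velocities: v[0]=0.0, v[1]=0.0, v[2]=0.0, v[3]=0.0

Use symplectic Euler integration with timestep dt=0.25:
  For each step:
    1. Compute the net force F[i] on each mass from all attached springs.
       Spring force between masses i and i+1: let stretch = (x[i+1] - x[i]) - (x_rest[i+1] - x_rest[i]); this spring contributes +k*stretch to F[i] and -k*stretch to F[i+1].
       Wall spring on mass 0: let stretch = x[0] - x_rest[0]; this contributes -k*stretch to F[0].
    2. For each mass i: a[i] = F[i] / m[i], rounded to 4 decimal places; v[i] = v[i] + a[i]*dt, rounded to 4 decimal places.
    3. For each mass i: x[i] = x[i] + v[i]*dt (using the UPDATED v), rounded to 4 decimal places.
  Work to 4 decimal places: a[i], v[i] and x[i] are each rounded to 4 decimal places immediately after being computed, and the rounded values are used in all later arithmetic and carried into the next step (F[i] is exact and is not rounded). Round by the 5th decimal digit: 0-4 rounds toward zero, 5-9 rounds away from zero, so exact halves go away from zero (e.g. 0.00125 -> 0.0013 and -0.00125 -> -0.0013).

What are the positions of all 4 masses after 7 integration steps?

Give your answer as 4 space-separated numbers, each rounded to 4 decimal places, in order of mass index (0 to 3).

Answer: 3.5413 6.3347 8.7786 12.0530

Derivation:
Step 0: x=[3.0000 6.0000 9.0000 13.0000] v=[0.0000 0.0000 0.0000 0.0000]
Step 1: x=[3.0000 6.0000 9.2500 12.7500] v=[0.0000 0.0000 1.0000 -1.0000]
Step 2: x=[3.0000 6.0625 9.5625 12.3750] v=[0.0000 0.2500 1.2500 -1.5000]
Step 3: x=[3.0156 6.2344 9.7031 12.0469] v=[0.0625 0.6875 0.5625 -1.3125]
Step 4: x=[3.0820 6.4688 9.5625 11.8828] v=[0.2657 0.9374 -0.5624 -0.6563]
Step 5: x=[3.2246 6.6299 9.2286 11.8887] v=[0.5705 0.6443 -1.3358 0.0234]
Step 6: x=[3.4124 6.5893 8.9100 11.9795] v=[0.7512 -0.1623 -1.2744 0.3633]
Step 7: x=[3.5413 6.3347 8.7786 12.0530] v=[0.5157 -1.0185 -0.5256 0.2938]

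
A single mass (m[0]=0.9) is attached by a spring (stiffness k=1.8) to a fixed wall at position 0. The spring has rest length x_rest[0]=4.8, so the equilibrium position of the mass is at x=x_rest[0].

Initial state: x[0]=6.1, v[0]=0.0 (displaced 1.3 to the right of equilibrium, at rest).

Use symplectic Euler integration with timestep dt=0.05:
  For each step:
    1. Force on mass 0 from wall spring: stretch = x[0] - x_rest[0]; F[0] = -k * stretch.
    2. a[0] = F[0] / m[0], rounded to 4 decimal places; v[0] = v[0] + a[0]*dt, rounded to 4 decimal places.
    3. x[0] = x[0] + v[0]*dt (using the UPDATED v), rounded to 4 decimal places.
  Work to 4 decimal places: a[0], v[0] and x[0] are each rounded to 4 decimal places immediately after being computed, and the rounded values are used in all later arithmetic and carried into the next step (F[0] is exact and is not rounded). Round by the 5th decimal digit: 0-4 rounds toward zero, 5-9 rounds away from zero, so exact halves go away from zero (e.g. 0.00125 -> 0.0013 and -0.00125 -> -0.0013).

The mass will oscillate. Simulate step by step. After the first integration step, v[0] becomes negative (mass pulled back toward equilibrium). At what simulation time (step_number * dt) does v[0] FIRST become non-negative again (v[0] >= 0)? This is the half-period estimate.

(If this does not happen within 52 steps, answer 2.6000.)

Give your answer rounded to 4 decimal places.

Step 0: x=[6.1000] v=[0.0000]
Step 1: x=[6.0935] v=[-0.1300]
Step 2: x=[6.0805] v=[-0.2594]
Step 3: x=[6.0611] v=[-0.3875]
Step 4: x=[6.0354] v=[-0.5136]
Step 5: x=[6.0035] v=[-0.6371]
Step 6: x=[5.9656] v=[-0.7575]
Step 7: x=[5.9219] v=[-0.8741]
Step 8: x=[5.8726] v=[-0.9863]
Step 9: x=[5.8179] v=[-1.0936]
Step 10: x=[5.7581] v=[-1.1954]
Step 11: x=[5.6935] v=[-1.2912]
Step 12: x=[5.6245] v=[-1.3806]
Step 13: x=[5.5513] v=[-1.4631]
Step 14: x=[5.4744] v=[-1.5382]
Step 15: x=[5.3941] v=[-1.6056]
Step 16: x=[5.3109] v=[-1.6650]
Step 17: x=[5.2251] v=[-1.7161]
Step 18: x=[5.1372] v=[-1.7586]
Step 19: x=[5.0476] v=[-1.7923]
Step 20: x=[4.9567] v=[-1.8171]
Step 21: x=[4.8651] v=[-1.8328]
Step 22: x=[4.7731] v=[-1.8393]
Step 23: x=[4.6813] v=[-1.8366]
Step 24: x=[4.5901] v=[-1.8247]
Step 25: x=[4.4999] v=[-1.8037]
Step 26: x=[4.4112] v=[-1.7737]
Step 27: x=[4.3245] v=[-1.7348]
Step 28: x=[4.2401] v=[-1.6873]
Step 29: x=[4.1585] v=[-1.6313]
Step 30: x=[4.0801] v=[-1.5672]
Step 31: x=[4.0053] v=[-1.4952]
Step 32: x=[3.9345] v=[-1.4157]
Step 33: x=[3.8680] v=[-1.3292]
Step 34: x=[3.8062] v=[-1.2360]
Step 35: x=[3.7494] v=[-1.1366]
Step 36: x=[3.6978] v=[-1.0315]
Step 37: x=[3.6517] v=[-0.9213]
Step 38: x=[3.6114] v=[-0.8065]
Step 39: x=[3.5770] v=[-0.6876]
Step 40: x=[3.5487] v=[-0.5653]
Step 41: x=[3.5267] v=[-0.4402]
Step 42: x=[3.5111] v=[-0.3129]
Step 43: x=[3.5019] v=[-0.1840]
Step 44: x=[3.4992] v=[-0.0542]
Step 45: x=[3.5030] v=[0.0759]
First v>=0 after going negative at step 45, time=2.2500

Answer: 2.2500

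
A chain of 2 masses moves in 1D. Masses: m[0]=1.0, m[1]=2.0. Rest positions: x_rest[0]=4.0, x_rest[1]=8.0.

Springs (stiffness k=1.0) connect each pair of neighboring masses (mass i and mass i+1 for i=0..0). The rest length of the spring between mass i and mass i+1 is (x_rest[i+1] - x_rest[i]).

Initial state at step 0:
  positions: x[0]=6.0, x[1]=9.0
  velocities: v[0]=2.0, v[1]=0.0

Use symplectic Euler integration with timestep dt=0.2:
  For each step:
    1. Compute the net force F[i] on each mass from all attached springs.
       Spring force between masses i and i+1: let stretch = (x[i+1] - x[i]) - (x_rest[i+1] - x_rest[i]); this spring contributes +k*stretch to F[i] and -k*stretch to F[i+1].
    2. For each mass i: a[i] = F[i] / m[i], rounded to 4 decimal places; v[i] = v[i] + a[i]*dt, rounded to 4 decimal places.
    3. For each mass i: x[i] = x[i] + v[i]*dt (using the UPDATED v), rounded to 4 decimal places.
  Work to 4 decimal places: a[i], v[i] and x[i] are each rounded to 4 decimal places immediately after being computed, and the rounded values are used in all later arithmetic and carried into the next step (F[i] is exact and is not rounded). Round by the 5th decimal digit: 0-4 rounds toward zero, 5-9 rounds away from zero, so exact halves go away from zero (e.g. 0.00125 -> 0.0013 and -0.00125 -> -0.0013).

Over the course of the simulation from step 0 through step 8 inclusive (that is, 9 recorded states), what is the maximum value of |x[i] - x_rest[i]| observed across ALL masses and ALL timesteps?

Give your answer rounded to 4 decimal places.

Step 0: x=[6.0000 9.0000] v=[2.0000 0.0000]
Step 1: x=[6.3600 9.0200] v=[1.8000 0.1000]
Step 2: x=[6.6664 9.0668] v=[1.5320 0.2340]
Step 3: x=[6.9088 9.1456] v=[1.2121 0.3940]
Step 4: x=[7.0807 9.2597] v=[0.8595 0.5703]
Step 5: x=[7.1798 9.4102] v=[0.4953 0.7524]
Step 6: x=[7.2081 9.5961] v=[0.1414 0.9294]
Step 7: x=[7.1719 9.8142] v=[-0.1810 1.0906]
Step 8: x=[7.0814 10.0595] v=[-0.4525 1.2264]
Max displacement = 3.2081

Answer: 3.2081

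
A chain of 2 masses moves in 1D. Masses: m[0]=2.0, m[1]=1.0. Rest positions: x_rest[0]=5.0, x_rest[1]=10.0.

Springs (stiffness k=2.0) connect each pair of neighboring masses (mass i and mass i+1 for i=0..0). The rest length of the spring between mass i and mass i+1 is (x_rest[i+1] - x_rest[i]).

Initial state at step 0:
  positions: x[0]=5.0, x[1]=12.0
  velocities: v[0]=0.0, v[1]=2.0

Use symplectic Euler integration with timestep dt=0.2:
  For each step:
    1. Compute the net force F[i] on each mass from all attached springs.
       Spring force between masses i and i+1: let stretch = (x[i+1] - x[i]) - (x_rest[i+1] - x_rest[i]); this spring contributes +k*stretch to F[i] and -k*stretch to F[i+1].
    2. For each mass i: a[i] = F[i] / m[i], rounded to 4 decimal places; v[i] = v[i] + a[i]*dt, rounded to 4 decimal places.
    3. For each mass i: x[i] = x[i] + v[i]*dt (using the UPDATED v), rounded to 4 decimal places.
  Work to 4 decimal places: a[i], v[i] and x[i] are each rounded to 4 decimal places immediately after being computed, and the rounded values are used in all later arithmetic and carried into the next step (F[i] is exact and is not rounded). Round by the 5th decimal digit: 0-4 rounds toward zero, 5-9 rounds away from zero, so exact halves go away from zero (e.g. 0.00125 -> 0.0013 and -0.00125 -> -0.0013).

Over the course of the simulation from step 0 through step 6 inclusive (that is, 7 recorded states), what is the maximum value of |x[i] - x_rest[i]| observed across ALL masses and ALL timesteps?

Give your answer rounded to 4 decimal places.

Step 0: x=[5.0000 12.0000] v=[0.0000 2.0000]
Step 1: x=[5.0800 12.2400] v=[0.4000 1.2000]
Step 2: x=[5.2464 12.3072] v=[0.8320 0.3360]
Step 3: x=[5.4952 12.2095] v=[1.2442 -0.4883]
Step 4: x=[5.8126 11.9747] v=[1.5871 -1.1740]
Step 5: x=[6.1765 11.6469] v=[1.8195 -1.6388]
Step 6: x=[6.5592 11.2815] v=[1.9136 -1.8270]
Max displacement = 2.3072

Answer: 2.3072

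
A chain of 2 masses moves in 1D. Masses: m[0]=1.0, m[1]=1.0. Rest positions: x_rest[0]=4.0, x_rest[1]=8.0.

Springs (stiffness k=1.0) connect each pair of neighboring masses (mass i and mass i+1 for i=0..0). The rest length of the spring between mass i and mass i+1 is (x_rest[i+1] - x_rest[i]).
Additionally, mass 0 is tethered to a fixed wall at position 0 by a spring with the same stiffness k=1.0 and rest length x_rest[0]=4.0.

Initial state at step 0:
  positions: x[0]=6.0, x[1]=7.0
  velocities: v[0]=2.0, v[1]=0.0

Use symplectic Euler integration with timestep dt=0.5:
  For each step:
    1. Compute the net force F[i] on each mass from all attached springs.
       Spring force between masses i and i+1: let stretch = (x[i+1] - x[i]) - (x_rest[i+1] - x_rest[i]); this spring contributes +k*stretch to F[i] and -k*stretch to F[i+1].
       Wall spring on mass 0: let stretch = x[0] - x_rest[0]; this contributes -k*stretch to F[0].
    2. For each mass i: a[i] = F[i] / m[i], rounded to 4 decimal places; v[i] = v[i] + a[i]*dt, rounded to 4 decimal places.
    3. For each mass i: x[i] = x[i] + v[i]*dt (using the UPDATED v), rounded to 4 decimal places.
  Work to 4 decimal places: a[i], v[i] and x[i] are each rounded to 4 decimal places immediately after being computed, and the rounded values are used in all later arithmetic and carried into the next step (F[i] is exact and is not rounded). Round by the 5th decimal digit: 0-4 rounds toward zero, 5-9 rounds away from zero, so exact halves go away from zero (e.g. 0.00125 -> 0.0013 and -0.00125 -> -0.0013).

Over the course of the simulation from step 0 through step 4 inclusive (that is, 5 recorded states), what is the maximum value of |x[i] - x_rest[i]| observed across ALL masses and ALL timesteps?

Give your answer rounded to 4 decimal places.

Step 0: x=[6.0000 7.0000] v=[2.0000 0.0000]
Step 1: x=[5.7500 7.7500] v=[-0.5000 1.5000]
Step 2: x=[4.5625 9.0000] v=[-2.3750 2.5000]
Step 3: x=[3.3438 10.1407] v=[-2.4375 2.2813]
Step 4: x=[2.9883 10.5822] v=[-0.7110 0.8829]
Max displacement = 2.5822

Answer: 2.5822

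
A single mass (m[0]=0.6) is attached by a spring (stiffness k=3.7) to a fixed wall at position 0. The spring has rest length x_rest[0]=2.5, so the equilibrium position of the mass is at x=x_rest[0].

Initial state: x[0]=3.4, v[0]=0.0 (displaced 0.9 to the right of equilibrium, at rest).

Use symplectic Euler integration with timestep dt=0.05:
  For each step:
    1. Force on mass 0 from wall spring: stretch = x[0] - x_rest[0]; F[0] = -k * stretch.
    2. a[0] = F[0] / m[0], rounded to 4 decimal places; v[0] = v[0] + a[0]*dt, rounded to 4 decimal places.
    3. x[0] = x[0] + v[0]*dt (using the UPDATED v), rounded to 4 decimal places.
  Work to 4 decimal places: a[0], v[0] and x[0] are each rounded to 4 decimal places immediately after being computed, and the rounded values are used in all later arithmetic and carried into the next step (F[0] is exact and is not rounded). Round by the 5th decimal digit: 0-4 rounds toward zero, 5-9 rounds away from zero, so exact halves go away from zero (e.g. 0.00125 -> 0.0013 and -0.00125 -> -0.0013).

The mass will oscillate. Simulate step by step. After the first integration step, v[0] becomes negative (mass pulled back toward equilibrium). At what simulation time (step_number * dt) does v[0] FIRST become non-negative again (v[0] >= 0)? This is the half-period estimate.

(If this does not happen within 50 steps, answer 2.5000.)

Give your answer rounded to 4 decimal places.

Answer: 1.3000

Derivation:
Step 0: x=[3.4000] v=[0.0000]
Step 1: x=[3.3861] v=[-0.2775]
Step 2: x=[3.3586] v=[-0.5507]
Step 3: x=[3.3178] v=[-0.8154]
Step 4: x=[3.2644] v=[-1.0676]
Step 5: x=[3.1992] v=[-1.3033]
Step 6: x=[3.1233] v=[-1.5189]
Step 7: x=[3.0377] v=[-1.7111]
Step 8: x=[2.9439] v=[-1.8769]
Step 9: x=[2.8432] v=[-2.0138]
Step 10: x=[2.7372] v=[-2.1196]
Step 11: x=[2.6276] v=[-2.1927]
Step 12: x=[2.5160] v=[-2.2320]
Step 13: x=[2.4042] v=[-2.2369]
Step 14: x=[2.2938] v=[-2.2074]
Step 15: x=[2.1866] v=[-2.1438]
Step 16: x=[2.0842] v=[-2.0472]
Step 17: x=[1.9883] v=[-1.9190]
Step 18: x=[1.9002] v=[-1.7612]
Step 19: x=[1.8214] v=[-1.5763]
Step 20: x=[1.7530] v=[-1.3671]
Step 21: x=[1.6962] v=[-1.1368]
Step 22: x=[1.6518] v=[-0.8890]
Step 23: x=[1.6204] v=[-0.6275]
Step 24: x=[1.6026] v=[-0.3563]
Step 25: x=[1.5986] v=[-0.0796]
Step 26: x=[1.6085] v=[0.1983]
First v>=0 after going negative at step 26, time=1.3000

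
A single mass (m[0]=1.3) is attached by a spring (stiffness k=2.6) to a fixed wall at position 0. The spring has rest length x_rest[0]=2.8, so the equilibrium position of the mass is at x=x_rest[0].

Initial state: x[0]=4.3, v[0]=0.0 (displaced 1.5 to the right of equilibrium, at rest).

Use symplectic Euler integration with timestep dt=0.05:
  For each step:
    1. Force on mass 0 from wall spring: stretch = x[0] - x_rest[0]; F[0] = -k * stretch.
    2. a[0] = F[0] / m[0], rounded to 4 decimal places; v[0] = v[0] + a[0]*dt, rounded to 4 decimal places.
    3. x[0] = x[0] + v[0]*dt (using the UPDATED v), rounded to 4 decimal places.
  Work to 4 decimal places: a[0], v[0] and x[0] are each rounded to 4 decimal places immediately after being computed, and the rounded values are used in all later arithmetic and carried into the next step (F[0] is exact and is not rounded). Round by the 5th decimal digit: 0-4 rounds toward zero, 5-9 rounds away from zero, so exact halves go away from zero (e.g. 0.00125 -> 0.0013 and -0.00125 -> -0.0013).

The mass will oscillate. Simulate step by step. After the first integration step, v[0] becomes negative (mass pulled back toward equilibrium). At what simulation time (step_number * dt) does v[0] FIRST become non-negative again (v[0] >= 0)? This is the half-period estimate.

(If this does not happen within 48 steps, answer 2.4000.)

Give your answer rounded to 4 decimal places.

Step 0: x=[4.3000] v=[0.0000]
Step 1: x=[4.2925] v=[-0.1500]
Step 2: x=[4.2775] v=[-0.2993]
Step 3: x=[4.2551] v=[-0.4471]
Step 4: x=[4.2255] v=[-0.5926]
Step 5: x=[4.1887] v=[-0.7352]
Step 6: x=[4.1450] v=[-0.8741]
Step 7: x=[4.0946] v=[-1.0086]
Step 8: x=[4.0377] v=[-1.1381]
Step 9: x=[3.9746] v=[-1.2619]
Step 10: x=[3.9056] v=[-1.3794]
Step 11: x=[3.8311] v=[-1.4900]
Step 12: x=[3.7514] v=[-1.5931]
Step 13: x=[3.6670] v=[-1.6882]
Step 14: x=[3.5783] v=[-1.7749]
Step 15: x=[3.4857] v=[-1.8527]
Step 16: x=[3.3896] v=[-1.9213]
Step 17: x=[3.2906] v=[-1.9803]
Step 18: x=[3.1891] v=[-2.0294]
Step 19: x=[3.0857] v=[-2.0683]
Step 20: x=[2.9809] v=[-2.0969]
Step 21: x=[2.8752] v=[-2.1150]
Step 22: x=[2.7691] v=[-2.1225]
Step 23: x=[2.6631] v=[-2.1194]
Step 24: x=[2.5578] v=[-2.1057]
Step 25: x=[2.4537] v=[-2.0815]
Step 26: x=[2.3514] v=[-2.0469]
Step 27: x=[2.2513] v=[-2.0020]
Step 28: x=[2.1539] v=[-1.9471]
Step 29: x=[2.0598] v=[-1.8825]
Step 30: x=[1.9694] v=[-1.8085]
Step 31: x=[1.8831] v=[-1.7254]
Step 32: x=[1.8014] v=[-1.6337]
Step 33: x=[1.7247] v=[-1.5338]
Step 34: x=[1.6534] v=[-1.4263]
Step 35: x=[1.5878] v=[-1.3116]
Step 36: x=[1.5283] v=[-1.1904]
Step 37: x=[1.4751] v=[-1.0632]
Step 38: x=[1.4286] v=[-0.9307]
Step 39: x=[1.3889] v=[-0.7936]
Step 40: x=[1.3563] v=[-0.6525]
Step 41: x=[1.3309] v=[-0.5081]
Step 42: x=[1.3128] v=[-0.3612]
Step 43: x=[1.3022] v=[-0.2125]
Step 44: x=[1.2991] v=[-0.0627]
Step 45: x=[1.3035] v=[0.0874]
First v>=0 after going negative at step 45, time=2.2500

Answer: 2.2500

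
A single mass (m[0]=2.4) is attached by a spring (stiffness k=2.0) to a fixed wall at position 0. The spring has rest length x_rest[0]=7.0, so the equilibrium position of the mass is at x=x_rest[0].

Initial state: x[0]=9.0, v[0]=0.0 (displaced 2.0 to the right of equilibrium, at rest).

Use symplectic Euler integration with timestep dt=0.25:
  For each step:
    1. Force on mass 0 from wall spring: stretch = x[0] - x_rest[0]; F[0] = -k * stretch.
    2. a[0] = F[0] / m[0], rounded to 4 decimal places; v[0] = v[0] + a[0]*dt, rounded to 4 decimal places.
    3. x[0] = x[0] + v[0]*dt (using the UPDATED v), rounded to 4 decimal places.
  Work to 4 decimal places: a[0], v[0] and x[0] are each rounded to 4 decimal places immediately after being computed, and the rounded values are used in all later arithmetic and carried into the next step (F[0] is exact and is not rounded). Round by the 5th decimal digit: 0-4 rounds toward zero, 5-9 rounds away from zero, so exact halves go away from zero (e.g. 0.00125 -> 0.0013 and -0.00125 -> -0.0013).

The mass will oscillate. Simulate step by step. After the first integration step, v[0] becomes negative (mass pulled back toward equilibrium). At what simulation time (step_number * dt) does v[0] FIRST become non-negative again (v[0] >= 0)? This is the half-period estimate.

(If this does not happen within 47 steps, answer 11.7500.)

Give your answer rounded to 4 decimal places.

Answer: 3.5000

Derivation:
Step 0: x=[9.0000] v=[0.0000]
Step 1: x=[8.8958] v=[-0.4167]
Step 2: x=[8.6929] v=[-0.8117]
Step 3: x=[8.4018] v=[-1.1644]
Step 4: x=[8.0377] v=[-1.4565]
Step 5: x=[7.6195] v=[-1.6727]
Step 6: x=[7.1691] v=[-1.8018]
Step 7: x=[6.7099] v=[-1.8370]
Step 8: x=[6.2658] v=[-1.7766]
Step 9: x=[5.8599] v=[-1.6237]
Step 10: x=[5.5134] v=[-1.3862]
Step 11: x=[5.2443] v=[-1.0765]
Step 12: x=[5.0666] v=[-0.7107]
Step 13: x=[4.9896] v=[-0.3079]
Step 14: x=[5.0173] v=[0.1109]
First v>=0 after going negative at step 14, time=3.5000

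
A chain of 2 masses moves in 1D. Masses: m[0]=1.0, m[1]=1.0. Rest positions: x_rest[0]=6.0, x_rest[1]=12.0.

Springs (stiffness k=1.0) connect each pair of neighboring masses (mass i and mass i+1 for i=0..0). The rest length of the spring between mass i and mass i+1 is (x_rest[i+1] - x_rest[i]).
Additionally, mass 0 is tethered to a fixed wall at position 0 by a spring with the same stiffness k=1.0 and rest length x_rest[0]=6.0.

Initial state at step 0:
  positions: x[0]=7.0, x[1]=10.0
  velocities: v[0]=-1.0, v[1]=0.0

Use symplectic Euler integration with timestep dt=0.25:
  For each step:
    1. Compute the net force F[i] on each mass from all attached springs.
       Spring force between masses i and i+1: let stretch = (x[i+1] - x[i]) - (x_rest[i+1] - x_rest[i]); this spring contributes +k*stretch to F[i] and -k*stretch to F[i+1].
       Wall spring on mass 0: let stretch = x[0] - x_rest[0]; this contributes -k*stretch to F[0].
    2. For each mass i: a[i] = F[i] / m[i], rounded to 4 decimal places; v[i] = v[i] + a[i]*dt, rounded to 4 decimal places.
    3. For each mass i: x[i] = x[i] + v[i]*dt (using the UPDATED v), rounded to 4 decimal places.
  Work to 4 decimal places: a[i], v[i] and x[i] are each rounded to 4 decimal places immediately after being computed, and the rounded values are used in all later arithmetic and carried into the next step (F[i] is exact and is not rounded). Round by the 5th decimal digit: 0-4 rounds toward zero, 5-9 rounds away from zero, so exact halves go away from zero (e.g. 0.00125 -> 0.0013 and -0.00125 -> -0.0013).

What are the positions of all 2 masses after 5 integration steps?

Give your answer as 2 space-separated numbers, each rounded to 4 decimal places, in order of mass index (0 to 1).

Answer: 3.8447 11.7174

Derivation:
Step 0: x=[7.0000 10.0000] v=[-1.0000 0.0000]
Step 1: x=[6.5000 10.1875] v=[-2.0000 0.7500]
Step 2: x=[5.8242 10.5195] v=[-2.7031 1.3281]
Step 3: x=[5.0779 10.9331] v=[-2.9853 1.6543]
Step 4: x=[4.3802 11.3557] v=[-2.7910 1.6905]
Step 5: x=[3.8447 11.7174] v=[-2.1422 1.4466]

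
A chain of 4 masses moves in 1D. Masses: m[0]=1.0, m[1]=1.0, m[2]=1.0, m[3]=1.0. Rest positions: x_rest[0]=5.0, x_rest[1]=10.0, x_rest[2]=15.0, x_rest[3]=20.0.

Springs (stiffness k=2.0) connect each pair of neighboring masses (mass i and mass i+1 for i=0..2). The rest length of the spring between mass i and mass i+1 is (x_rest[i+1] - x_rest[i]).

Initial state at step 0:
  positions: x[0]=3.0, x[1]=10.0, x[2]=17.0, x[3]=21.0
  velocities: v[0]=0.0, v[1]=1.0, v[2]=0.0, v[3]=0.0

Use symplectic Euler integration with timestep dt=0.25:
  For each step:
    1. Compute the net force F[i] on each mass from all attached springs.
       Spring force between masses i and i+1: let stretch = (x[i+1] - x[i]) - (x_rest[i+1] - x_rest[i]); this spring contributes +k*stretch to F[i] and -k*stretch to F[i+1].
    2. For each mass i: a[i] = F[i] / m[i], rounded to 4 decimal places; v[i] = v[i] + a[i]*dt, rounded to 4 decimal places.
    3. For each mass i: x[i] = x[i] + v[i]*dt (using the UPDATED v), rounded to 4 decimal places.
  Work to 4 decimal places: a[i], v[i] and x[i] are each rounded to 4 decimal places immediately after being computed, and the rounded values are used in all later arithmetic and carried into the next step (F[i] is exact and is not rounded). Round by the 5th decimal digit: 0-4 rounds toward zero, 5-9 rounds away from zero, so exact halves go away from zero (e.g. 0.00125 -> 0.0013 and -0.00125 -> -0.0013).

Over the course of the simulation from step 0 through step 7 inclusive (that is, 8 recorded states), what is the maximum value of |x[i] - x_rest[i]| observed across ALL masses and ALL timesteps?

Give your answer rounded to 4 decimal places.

Answer: 2.3606

Derivation:
Step 0: x=[3.0000 10.0000 17.0000 21.0000] v=[0.0000 1.0000 0.0000 0.0000]
Step 1: x=[3.2500 10.2500 16.6250 21.1250] v=[1.0000 1.0000 -1.5000 0.5000]
Step 2: x=[3.7500 10.4219 16.0156 21.3125] v=[2.0000 0.6875 -2.4375 0.7500]
Step 3: x=[4.4590 10.4590 15.3691 21.4629] v=[2.8360 0.1484 -2.5859 0.6016]
Step 4: x=[5.2930 10.3599 14.8706 21.4766] v=[3.3360 -0.3966 -1.9941 0.0547]
Step 5: x=[6.1354 10.1912 14.6340 21.2895] v=[3.3695 -0.6747 -0.9465 -0.7483]
Step 6: x=[6.8598 10.0709 14.6740 20.8955] v=[2.8974 -0.4812 0.1599 -1.5761]
Step 7: x=[7.3606 10.1246 14.9163 20.3488] v=[2.0030 0.2148 0.9691 -2.1869]
Max displacement = 2.3606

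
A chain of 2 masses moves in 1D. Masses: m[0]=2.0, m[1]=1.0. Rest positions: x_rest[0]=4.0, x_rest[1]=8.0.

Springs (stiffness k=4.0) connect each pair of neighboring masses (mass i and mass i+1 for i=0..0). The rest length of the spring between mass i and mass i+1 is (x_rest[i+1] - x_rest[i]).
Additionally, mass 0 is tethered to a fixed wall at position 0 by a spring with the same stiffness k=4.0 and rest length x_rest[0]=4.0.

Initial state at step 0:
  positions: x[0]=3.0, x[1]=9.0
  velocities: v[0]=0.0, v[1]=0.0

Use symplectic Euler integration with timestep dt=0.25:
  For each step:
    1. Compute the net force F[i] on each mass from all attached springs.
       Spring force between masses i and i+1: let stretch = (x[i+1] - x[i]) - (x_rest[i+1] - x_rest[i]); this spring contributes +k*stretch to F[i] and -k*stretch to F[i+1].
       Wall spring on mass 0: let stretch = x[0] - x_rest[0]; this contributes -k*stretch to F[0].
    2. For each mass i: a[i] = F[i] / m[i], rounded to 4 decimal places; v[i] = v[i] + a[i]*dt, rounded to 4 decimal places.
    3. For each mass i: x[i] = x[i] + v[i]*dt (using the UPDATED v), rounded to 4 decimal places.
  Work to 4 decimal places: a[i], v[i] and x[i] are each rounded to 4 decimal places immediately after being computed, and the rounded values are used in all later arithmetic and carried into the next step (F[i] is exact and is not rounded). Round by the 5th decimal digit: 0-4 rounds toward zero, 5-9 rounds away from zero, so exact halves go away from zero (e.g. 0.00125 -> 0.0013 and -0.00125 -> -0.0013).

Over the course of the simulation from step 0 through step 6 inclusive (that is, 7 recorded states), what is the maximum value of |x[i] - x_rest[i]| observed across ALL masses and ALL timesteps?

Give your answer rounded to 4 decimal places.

Step 0: x=[3.0000 9.0000] v=[0.0000 0.0000]
Step 1: x=[3.3750 8.5000] v=[1.5000 -2.0000]
Step 2: x=[3.9688 7.7188] v=[2.3750 -3.1250]
Step 3: x=[4.5352 7.0001] v=[2.2656 -2.8750]
Step 4: x=[4.8428 6.6651] v=[1.2305 -1.3399]
Step 5: x=[4.7729 6.8746] v=[-0.2798 0.8378]
Step 6: x=[4.3691 7.5586] v=[-1.6154 2.7361]
Max displacement = 1.3349

Answer: 1.3349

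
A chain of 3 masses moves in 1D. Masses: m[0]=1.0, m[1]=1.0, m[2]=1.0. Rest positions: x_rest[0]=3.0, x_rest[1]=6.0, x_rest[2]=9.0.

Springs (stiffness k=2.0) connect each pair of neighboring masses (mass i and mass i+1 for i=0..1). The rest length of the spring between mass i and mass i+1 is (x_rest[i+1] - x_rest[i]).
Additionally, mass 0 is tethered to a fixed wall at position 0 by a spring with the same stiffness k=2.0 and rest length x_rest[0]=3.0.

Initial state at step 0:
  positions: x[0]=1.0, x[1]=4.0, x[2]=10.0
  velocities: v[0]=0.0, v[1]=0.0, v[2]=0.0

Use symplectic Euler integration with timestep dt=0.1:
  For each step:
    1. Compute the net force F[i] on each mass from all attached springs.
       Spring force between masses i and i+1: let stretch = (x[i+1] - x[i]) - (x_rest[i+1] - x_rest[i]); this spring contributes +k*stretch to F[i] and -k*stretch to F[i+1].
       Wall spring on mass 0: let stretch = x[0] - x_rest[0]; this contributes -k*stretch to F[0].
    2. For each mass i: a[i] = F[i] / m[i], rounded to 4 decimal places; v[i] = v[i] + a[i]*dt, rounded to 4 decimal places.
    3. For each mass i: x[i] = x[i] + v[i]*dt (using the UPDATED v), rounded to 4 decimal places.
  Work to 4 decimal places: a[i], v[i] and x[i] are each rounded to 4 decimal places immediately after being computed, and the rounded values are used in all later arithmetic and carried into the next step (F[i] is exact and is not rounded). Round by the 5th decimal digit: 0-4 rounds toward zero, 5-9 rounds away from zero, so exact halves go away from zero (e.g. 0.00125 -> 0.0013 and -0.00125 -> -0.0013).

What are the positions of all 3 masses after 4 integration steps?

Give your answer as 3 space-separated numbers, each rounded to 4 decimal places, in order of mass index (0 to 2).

Step 0: x=[1.0000 4.0000 10.0000] v=[0.0000 0.0000 0.0000]
Step 1: x=[1.0400 4.0600 9.9400] v=[0.4000 0.6000 -0.6000]
Step 2: x=[1.1196 4.1772 9.8224] v=[0.7960 1.1720 -1.1760]
Step 3: x=[1.2380 4.3462 9.6519] v=[1.1836 1.6895 -1.7050]
Step 4: x=[1.3938 4.5591 9.4353] v=[1.5576 2.1290 -2.1661]

Answer: 1.3938 4.5591 9.4353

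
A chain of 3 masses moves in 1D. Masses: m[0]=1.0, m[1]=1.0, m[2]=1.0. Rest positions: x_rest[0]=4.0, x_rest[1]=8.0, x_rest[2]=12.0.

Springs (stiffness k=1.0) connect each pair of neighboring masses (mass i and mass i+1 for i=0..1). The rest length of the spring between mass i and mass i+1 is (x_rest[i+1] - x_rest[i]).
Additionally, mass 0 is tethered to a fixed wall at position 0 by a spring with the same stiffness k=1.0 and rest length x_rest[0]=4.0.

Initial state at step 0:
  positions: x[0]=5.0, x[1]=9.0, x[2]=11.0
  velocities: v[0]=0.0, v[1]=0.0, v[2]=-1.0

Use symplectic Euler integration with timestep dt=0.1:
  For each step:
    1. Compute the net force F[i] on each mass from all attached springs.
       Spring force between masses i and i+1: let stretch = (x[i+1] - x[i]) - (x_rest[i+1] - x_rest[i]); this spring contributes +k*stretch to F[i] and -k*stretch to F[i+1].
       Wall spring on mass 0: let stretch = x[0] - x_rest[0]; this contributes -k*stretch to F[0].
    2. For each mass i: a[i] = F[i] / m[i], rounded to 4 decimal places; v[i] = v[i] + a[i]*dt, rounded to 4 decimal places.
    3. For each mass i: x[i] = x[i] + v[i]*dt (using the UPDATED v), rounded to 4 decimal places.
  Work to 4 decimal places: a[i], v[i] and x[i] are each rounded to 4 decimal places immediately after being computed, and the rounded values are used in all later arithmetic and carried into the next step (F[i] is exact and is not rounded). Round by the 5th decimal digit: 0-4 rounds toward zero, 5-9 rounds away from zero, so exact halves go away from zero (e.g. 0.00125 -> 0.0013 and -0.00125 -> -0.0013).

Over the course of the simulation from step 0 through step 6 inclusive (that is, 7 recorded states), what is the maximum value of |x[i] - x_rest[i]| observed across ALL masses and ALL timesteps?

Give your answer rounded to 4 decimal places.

Answer: 1.1960

Derivation:
Step 0: x=[5.0000 9.0000 11.0000] v=[0.0000 0.0000 -1.0000]
Step 1: x=[4.9900 8.9800 10.9200] v=[-0.1000 -0.2000 -0.8000]
Step 2: x=[4.9700 8.9395 10.8606] v=[-0.2000 -0.4050 -0.5940]
Step 3: x=[4.9400 8.8785 10.8220] v=[-0.3001 -0.6098 -0.3861]
Step 4: x=[4.9000 8.7976 10.8040] v=[-0.4003 -0.8093 -0.1805]
Step 5: x=[4.8500 8.6978 10.8059] v=[-0.5005 -0.9984 0.0189]
Step 6: x=[4.7899 8.5806 10.8267] v=[-0.6007 -1.1724 0.2081]
Max displacement = 1.1960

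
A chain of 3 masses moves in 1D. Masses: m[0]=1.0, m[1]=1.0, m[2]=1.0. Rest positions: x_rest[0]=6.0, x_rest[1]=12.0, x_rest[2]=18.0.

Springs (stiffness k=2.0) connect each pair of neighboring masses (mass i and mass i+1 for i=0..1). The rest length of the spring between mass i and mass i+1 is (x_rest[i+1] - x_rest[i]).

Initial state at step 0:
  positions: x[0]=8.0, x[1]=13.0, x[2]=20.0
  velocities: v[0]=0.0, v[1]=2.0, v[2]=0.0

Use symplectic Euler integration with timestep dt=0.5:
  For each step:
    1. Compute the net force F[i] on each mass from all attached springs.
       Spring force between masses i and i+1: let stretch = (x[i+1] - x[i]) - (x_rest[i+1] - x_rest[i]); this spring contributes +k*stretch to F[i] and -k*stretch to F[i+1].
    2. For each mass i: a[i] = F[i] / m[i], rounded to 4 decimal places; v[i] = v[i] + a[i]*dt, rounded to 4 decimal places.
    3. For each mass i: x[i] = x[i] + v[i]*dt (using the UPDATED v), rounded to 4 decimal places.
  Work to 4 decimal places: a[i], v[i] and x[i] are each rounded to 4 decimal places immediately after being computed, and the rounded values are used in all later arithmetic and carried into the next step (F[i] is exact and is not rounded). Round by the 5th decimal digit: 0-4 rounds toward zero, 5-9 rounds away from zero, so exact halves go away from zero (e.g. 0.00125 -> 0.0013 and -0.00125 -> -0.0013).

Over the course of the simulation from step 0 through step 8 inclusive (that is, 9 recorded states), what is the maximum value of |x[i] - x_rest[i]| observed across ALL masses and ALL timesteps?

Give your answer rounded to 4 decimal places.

Answer: 4.9063

Derivation:
Step 0: x=[8.0000 13.0000 20.0000] v=[0.0000 2.0000 0.0000]
Step 1: x=[7.5000 15.0000 19.5000] v=[-1.0000 4.0000 -1.0000]
Step 2: x=[7.7500 15.5000 19.7500] v=[0.5000 1.0000 0.5000]
Step 3: x=[8.8750 14.2500 20.8750] v=[2.2500 -2.5000 2.2500]
Step 4: x=[9.6875 13.6250 21.6875] v=[1.6250 -1.2500 1.6250]
Step 5: x=[9.4688 15.0625 21.4688] v=[-0.4375 2.8750 -0.4375]
Step 6: x=[9.0469 16.9063 21.0469] v=[-0.8438 3.6876 -0.8438]
Step 7: x=[9.5547 16.8907 21.5547] v=[1.0156 -0.0312 1.0156]
Step 8: x=[10.7305 15.5391 22.7305] v=[2.3516 -2.7032 2.3516]
Max displacement = 4.9063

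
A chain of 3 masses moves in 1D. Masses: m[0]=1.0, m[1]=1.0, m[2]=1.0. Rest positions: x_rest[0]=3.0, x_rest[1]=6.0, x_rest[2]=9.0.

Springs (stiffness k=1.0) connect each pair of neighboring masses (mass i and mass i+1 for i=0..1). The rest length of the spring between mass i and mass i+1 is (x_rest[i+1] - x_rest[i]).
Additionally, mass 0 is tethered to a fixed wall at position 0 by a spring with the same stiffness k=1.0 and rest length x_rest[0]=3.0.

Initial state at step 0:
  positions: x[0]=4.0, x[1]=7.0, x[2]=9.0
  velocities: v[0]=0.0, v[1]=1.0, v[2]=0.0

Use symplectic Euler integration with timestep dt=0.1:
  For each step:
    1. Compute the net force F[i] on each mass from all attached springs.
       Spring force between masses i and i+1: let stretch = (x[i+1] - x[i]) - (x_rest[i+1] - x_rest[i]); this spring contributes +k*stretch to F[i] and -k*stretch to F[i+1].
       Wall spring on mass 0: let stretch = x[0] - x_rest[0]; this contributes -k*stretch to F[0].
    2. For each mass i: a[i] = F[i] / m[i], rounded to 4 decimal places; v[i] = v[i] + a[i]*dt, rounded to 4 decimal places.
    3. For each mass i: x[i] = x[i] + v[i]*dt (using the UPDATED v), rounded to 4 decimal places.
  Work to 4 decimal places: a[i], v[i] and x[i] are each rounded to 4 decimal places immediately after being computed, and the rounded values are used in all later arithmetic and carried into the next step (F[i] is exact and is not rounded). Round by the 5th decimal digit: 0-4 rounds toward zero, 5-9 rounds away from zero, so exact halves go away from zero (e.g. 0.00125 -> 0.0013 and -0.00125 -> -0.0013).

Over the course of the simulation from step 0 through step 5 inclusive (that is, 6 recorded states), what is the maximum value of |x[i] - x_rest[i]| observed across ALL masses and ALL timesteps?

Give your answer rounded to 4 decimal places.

Answer: 1.3182

Derivation:
Step 0: x=[4.0000 7.0000 9.0000] v=[0.0000 1.0000 0.0000]
Step 1: x=[3.9900 7.0900 9.0100] v=[-0.1000 0.9000 0.1000]
Step 2: x=[3.9711 7.1682 9.0308] v=[-0.1890 0.7820 0.2080]
Step 3: x=[3.9445 7.2331 9.0630] v=[-0.2664 0.6486 0.3217]
Step 4: x=[3.9113 7.2834 9.1069] v=[-0.3320 0.5027 0.4387]
Step 5: x=[3.8727 7.3182 9.1625] v=[-0.3859 0.3478 0.5564]
Max displacement = 1.3182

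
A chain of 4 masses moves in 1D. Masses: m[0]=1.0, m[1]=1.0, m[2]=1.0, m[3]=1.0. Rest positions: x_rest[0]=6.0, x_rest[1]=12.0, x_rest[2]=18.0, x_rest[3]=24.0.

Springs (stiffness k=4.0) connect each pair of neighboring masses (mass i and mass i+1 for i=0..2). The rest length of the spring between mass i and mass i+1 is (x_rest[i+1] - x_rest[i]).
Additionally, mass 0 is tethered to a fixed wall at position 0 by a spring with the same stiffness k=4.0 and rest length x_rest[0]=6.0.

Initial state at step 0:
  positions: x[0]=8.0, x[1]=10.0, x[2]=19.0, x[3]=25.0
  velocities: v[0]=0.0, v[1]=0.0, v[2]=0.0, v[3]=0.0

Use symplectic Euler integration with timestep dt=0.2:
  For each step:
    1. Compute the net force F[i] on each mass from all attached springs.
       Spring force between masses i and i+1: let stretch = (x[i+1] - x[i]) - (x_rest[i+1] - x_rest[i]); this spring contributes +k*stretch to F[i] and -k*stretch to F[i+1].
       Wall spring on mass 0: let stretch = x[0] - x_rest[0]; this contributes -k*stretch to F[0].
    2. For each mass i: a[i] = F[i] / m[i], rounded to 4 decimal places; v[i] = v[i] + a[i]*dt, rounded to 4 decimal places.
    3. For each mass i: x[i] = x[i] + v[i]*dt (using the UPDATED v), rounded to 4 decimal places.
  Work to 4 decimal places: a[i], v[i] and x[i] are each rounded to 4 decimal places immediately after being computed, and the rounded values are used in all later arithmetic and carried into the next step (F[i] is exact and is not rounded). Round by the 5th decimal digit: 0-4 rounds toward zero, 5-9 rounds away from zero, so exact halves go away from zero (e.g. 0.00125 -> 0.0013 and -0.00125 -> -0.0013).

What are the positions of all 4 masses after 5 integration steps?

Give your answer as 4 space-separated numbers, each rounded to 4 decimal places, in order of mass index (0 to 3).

Step 0: x=[8.0000 10.0000 19.0000 25.0000] v=[0.0000 0.0000 0.0000 0.0000]
Step 1: x=[7.0400 11.1200 18.5200 25.0000] v=[-4.8000 5.6000 -2.4000 0.0000]
Step 2: x=[5.6064 12.7712 17.8928 24.9232] v=[-7.1680 8.2560 -3.1360 -0.3840]
Step 3: x=[4.4221 14.0955 17.5710 24.6815] v=[-5.9213 6.6214 -1.6090 -1.2083]
Step 4: x=[4.0780 14.4281 17.8308 24.2622] v=[-1.7203 1.6631 1.2990 -2.0967]
Step 5: x=[4.7375 13.6491 18.5752 23.7738] v=[3.2974 -3.8948 3.7220 -2.4418]

Answer: 4.7375 13.6491 18.5752 23.7738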